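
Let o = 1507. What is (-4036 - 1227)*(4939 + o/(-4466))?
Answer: -10552825511/406 ≈ -2.5992e+7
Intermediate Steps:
(-4036 - 1227)*(4939 + o/(-4466)) = (-4036 - 1227)*(4939 + 1507/(-4466)) = -5263*(4939 + 1507*(-1/4466)) = -5263*(4939 - 137/406) = -5263*2005097/406 = -10552825511/406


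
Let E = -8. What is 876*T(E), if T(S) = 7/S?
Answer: -1533/2 ≈ -766.50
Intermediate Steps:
876*T(E) = 876*(7/(-8)) = 876*(7*(-⅛)) = 876*(-7/8) = -1533/2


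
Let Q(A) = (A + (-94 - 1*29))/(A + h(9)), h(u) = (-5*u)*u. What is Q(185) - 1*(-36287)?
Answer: 3991539/110 ≈ 36287.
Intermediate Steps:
h(u) = -5*u²
Q(A) = (-123 + A)/(-405 + A) (Q(A) = (A + (-94 - 1*29))/(A - 5*9²) = (A + (-94 - 29))/(A - 5*81) = (A - 123)/(A - 405) = (-123 + A)/(-405 + A))
Q(185) - 1*(-36287) = (-123 + 185)/(-405 + 185) - 1*(-36287) = 62/(-220) + 36287 = -1/220*62 + 36287 = -31/110 + 36287 = 3991539/110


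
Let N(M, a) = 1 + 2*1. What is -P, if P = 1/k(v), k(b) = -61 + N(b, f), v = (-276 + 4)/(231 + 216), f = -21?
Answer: 1/58 ≈ 0.017241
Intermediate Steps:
N(M, a) = 3 (N(M, a) = 1 + 2 = 3)
v = -272/447 ≈ -0.60850
k(b) = -58 (k(b) = -61 + 3 = -58)
P = -1/58 (P = 1/(-58) = -1/58 ≈ -0.017241)
-P = -1*(-1/58) = 1/58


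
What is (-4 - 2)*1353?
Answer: -8118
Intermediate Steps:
(-4 - 2)*1353 = -6*1353 = -8118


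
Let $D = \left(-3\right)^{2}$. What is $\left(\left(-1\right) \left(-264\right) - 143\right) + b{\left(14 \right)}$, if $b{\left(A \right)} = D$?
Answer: $130$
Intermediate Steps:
$D = 9$
$b{\left(A \right)} = 9$
$\left(\left(-1\right) \left(-264\right) - 143\right) + b{\left(14 \right)} = \left(\left(-1\right) \left(-264\right) - 143\right) + 9 = \left(264 - 143\right) + 9 = 121 + 9 = 130$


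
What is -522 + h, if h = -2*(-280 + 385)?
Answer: -732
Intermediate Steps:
h = -210 (h = -2*105 = -210)
-522 + h = -522 - 210 = -732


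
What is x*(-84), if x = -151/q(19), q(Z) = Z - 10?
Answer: 4228/3 ≈ 1409.3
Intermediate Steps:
q(Z) = -10 + Z
x = -151/9 (x = -151/(-10 + 19) = -151/9 ≈ -16.778)
x*(-84) = -151/9*(-84) = 4228/3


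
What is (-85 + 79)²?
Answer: 36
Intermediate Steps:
(-85 + 79)² = (-6)² = 36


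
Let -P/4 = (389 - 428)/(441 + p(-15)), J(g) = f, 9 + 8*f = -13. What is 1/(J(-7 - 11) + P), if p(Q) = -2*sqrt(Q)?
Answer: -2486356/5958263 - 1664*I*sqrt(15)/5958263 ≈ -0.4173 - 0.0010816*I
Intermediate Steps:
f = -11/4 (f = -9/8 + (1/8)*(-13) = -9/8 - 13/8 = -11/4 ≈ -2.7500)
J(g) = -11/4
P = 156/(441 - 2*I*sqrt(15)) (P = -4*(389 - 428)/(441 - 2*I*sqrt(15)) = -(-156)/(441 - 2*I*sqrt(15)) = 156/(441 - 2*I*sqrt(15)) ≈ 0.35363 + 0.0062114*I)
1/(J(-7 - 11) + P) = 1/(-11/4 + (22932/64847 + 104*I*sqrt(15)/64847)) = 1/(-621589/259388 + 104*I*sqrt(15)/64847)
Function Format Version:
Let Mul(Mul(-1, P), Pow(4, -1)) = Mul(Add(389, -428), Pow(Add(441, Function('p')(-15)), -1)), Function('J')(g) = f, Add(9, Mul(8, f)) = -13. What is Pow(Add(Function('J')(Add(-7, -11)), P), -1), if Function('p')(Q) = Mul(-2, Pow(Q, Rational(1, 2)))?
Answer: Add(Rational(-2486356, 5958263), Mul(Rational(-1664, 5958263), I, Pow(15, Rational(1, 2)))) ≈ Add(-0.41730, Mul(-0.0010816, I))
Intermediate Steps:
f = Rational(-11, 4) (f = Add(Rational(-9, 8), Mul(Rational(1, 8), -13)) = Add(Rational(-9, 8), Rational(-13, 8)) = Rational(-11, 4) ≈ -2.7500)
Function('J')(g) = Rational(-11, 4)
P = Mul(156, Pow(Add(441, Mul(-2, I, Pow(15, Rational(1, 2)))), -1)) (P = Mul(-4, Mul(Add(389, -428), Pow(Add(441, Mul(-2, Pow(-15, Rational(1, 2)))), -1))) = Mul(-4, Mul(-39, Pow(Add(441, Mul(-2, Mul(I, Pow(15, Rational(1, 2))))), -1))) = Mul(-4, Mul(-39, Pow(Add(441, Mul(-2, I, Pow(15, Rational(1, 2)))), -1))) = Mul(156, Pow(Add(441, Mul(-2, I, Pow(15, Rational(1, 2)))), -1)) ≈ Add(0.35363, Mul(0.0062114, I)))
Pow(Add(Function('J')(Add(-7, -11)), P), -1) = Pow(Add(Rational(-11, 4), Add(Rational(22932, 64847), Mul(Rational(104, 64847), I, Pow(15, Rational(1, 2))))), -1) = Pow(Add(Rational(-621589, 259388), Mul(Rational(104, 64847), I, Pow(15, Rational(1, 2)))), -1)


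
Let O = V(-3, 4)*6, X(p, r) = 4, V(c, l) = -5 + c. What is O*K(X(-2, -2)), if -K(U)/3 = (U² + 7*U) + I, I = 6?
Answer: 7200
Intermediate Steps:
K(U) = -18 - 21*U - 3*U² (K(U) = -3*((U² + 7*U) + 6) = -3*(6 + U² + 7*U) = -18 - 21*U - 3*U²)
O = -48 (O = (-5 - 3)*6 = -8*6 = -48)
O*K(X(-2, -2)) = -48*(-18 - 21*4 - 3*4²) = -48*(-18 - 84 - 3*16) = -48*(-18 - 84 - 48) = -48*(-150) = 7200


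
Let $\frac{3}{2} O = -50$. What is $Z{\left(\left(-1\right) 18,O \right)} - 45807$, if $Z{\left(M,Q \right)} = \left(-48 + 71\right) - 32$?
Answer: $-45816$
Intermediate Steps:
$O = - \frac{100}{3}$ ($O = \frac{2}{3} \left(-50\right) = - \frac{100}{3} \approx -33.333$)
$Z{\left(M,Q \right)} = -9$ ($Z{\left(M,Q \right)} = 23 - 32 = -9$)
$Z{\left(\left(-1\right) 18,O \right)} - 45807 = -9 - 45807 = -45816$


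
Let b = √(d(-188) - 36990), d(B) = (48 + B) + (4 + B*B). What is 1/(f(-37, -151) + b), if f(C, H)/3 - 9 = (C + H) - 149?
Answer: -164/161673 - I*√22/107782 ≈ -0.0010144 - 4.3518e-5*I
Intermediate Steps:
f(C, H) = -420 + 3*C + 3*H (f(C, H) = 27 + 3*((C + H) - 149) = 27 + 3*(-149 + C + H) = 27 + (-447 + 3*C + 3*H) = -420 + 3*C + 3*H)
d(B) = 52 + B + B² (d(B) = (48 + B) + (4 + B²) = 52 + B + B²)
b = 9*I*√22 (b = √((52 - 188 + (-188)²) - 36990) = √((52 - 188 + 35344) - 36990) = √(35208 - 36990) = √(-1782) = 9*I*√22 ≈ 42.214*I)
1/(f(-37, -151) + b) = 1/((-420 + 3*(-37) + 3*(-151)) + 9*I*√22) = 1/((-420 - 111 - 453) + 9*I*√22) = 1/(-984 + 9*I*√22)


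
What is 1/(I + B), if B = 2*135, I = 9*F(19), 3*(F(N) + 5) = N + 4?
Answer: 1/294 ≈ 0.0034014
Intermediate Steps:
F(N) = -11/3 + N/3 (F(N) = -5 + (N + 4)/3 = -5 + (4 + N)/3 = -5 + (4/3 + N/3) = -11/3 + N/3)
I = 24 (I = 9*(-11/3 + (⅓)*19) = 9*(-11/3 + 19/3) = 9*(8/3) = 24)
B = 270
1/(I + B) = 1/(24 + 270) = 1/294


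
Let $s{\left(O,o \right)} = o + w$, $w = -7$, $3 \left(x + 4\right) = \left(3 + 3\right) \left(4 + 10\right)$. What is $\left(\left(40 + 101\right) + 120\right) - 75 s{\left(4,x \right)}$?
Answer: $-1014$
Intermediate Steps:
$x = 24$ ($x = -4 + \frac{\left(3 + 3\right) \left(4 + 10\right)}{3} = -4 + \frac{6 \cdot 14}{3} = -4 + \frac{1}{3} \cdot 84 = -4 + 28 = 24$)
$s{\left(O,o \right)} = -7 + o$ ($s{\left(O,o \right)} = o - 7 = -7 + o$)
$\left(\left(40 + 101\right) + 120\right) - 75 s{\left(4,x \right)} = \left(\left(40 + 101\right) + 120\right) - 75 \left(-7 + 24\right) = \left(141 + 120\right) - 1275 = 261 - 1275 = -1014$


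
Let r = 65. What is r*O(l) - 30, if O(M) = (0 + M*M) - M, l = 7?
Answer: 2700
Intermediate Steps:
O(M) = M² - M (O(M) = (0 + M²) - M = M² - M)
r*O(l) - 30 = 65*(7*(-1 + 7)) - 30 = 65*(7*6) - 30 = 65*42 - 30 = 2730 - 30 = 2700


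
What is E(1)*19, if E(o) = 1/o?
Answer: 19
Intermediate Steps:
E(1)*19 = 19/1 = 1*19 = 19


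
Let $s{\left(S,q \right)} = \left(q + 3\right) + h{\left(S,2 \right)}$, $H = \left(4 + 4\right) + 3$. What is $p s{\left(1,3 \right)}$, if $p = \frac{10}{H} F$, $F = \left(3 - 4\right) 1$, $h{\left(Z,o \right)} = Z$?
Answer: $- \frac{70}{11} \approx -6.3636$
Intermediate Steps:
$H = 11$ ($H = 8 + 3 = 11$)
$s{\left(S,q \right)} = 3 + S + q$ ($s{\left(S,q \right)} = \left(q + 3\right) + S = \left(3 + q\right) + S = 3 + S + q$)
$F = -1$ ($F = \left(-1\right) 1 = -1$)
$p = - \frac{10}{11}$ ($p = \frac{10}{11} \left(-1\right) = - \frac{10}{11} \approx -0.90909$)
$p s{\left(1,3 \right)} = - \frac{10 \left(3 + 1 + 3\right)}{11} = \left(- \frac{10}{11}\right) 7 = - \frac{70}{11}$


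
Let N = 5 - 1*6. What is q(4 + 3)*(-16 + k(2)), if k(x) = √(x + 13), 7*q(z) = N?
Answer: 16/7 - √15/7 ≈ 1.7324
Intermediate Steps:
N = -1 (N = 5 - 6 = -1)
q(z) = -⅐ (q(z) = (⅐)*(-1) = -⅐)
k(x) = √(13 + x)
q(4 + 3)*(-16 + k(2)) = -(-16 + √(13 + 2))/7 = -(-16 + √15)/7 = 16/7 - √15/7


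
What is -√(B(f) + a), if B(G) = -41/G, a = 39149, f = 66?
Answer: -√170530338/66 ≈ -197.86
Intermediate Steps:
-√(B(f) + a) = -√(-41/66 + 39149) = -√(2583793/66) = -√170530338/66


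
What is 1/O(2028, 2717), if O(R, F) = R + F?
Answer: 1/4745 ≈ 0.00021075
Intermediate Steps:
O(R, F) = F + R
1/O(2028, 2717) = 1/(2717 + 2028) = 1/4745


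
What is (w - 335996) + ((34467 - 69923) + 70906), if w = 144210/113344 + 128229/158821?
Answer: -10692121656303/35575904 ≈ -3.0054e+5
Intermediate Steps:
w = 73987281/35575904 (w = 144210*(1/113344) + 128229*(1/158821) = 285/224 + 128229/158821 = 73987281/35575904 ≈ 2.0797)
(w - 335996) + ((34467 - 69923) + 70906) = (73987281/35575904 - 335996) + ((34467 - 69923) + 70906) = -11953287453103/35575904 + (-35456 + 70906) = -11953287453103/35575904 + 35450 = -10692121656303/35575904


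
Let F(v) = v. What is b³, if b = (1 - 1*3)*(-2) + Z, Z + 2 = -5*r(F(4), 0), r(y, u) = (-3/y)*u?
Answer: 8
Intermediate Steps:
r(y, u) = -3*u/y
Z = -2 (Z = -2 - (-15)*0/4 = -2 - 5*0 = -2 + 0 = -2)
b = 2 (b = (1 - 1*3)*(-2) - 2 = (1 - 3)*(-2) - 2 = -2*(-2) - 2 = 4 - 2 = 2)
b³ = 2³ = 8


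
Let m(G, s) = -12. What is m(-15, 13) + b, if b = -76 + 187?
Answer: 99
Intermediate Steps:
b = 111
m(-15, 13) + b = -12 + 111 = 99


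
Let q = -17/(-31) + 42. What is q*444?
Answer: 585636/31 ≈ 18891.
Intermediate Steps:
q = 1319/31 (q = -17*(-1/31) + 42 = 17/31 + 42 = 1319/31 ≈ 42.548)
q*444 = (1319/31)*444 = 585636/31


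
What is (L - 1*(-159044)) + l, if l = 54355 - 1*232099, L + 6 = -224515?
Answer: -243221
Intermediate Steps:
L = -224521 (L = -6 - 224515 = -224521)
l = -177744 (l = 54355 - 232099 = -177744)
(L - 1*(-159044)) + l = (-224521 - 1*(-159044)) - 177744 = (-224521 + 159044) - 177744 = -65477 - 177744 = -243221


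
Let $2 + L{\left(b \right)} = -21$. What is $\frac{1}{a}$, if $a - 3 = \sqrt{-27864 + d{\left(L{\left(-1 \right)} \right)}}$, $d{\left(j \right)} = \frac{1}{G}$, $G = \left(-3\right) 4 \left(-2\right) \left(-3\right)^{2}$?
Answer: $\frac{648}{6020567} - \frac{6 i \sqrt{36111738}}{6020567} \approx 0.00010763 - 0.0059888 i$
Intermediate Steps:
$L{\left(b \right)} = -23$ ($L{\left(b \right)} = -2 - 21 = -23$)
$G = 216$ ($G = \left(-12\right) \left(-2\right) 9 = 24 \cdot 9 = 216$)
$d{\left(j \right)} = \frac{1}{216}$
$a = 3 + \frac{i \sqrt{36111738}}{36}$ ($a = 3 + \sqrt{-27864 + \frac{1}{216}} = 3 + \sqrt{- \frac{6018623}{216}} = 3 + \frac{i \sqrt{36111738}}{36} \approx 3.0 + 166.93 i$)
$\frac{1}{a} = \frac{1}{3 + \frac{i \sqrt{36111738}}{36}}$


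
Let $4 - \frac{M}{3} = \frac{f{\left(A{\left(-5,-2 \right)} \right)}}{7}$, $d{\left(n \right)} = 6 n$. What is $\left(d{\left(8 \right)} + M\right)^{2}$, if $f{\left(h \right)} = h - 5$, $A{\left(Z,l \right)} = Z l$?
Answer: $\frac{164025}{49} \approx 3347.4$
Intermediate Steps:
$f{\left(h \right)} = -5 + h$ ($f{\left(h \right)} = h - 5 = -5 + h$)
$M = \frac{69}{7}$ ($M = 12 - 3 \frac{-5 - -10}{7} = 12 - 3 \left(-5 + 10\right) \frac{1}{7} = 12 - 3 \cdot 5 \cdot \frac{1}{7} = 12 - \frac{15}{7} = \frac{69}{7} \approx 9.8571$)
$\left(d{\left(8 \right)} + M\right)^{2} = \left(6 \cdot 8 + \frac{69}{7}\right)^{2} = \left(48 + \frac{69}{7}\right)^{2} = \left(\frac{405}{7}\right)^{2} = \frac{164025}{49}$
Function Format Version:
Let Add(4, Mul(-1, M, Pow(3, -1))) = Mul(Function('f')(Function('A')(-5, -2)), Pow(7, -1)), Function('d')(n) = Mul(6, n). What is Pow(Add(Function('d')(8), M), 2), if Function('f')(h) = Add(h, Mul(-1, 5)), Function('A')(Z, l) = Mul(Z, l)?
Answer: Rational(164025, 49) ≈ 3347.4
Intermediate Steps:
Function('f')(h) = Add(-5, h) (Function('f')(h) = Add(h, -5) = Add(-5, h))
M = Rational(69, 7) (M = Add(12, Mul(-3, Mul(Add(-5, Mul(-5, -2)), Pow(7, -1)))) = Add(12, Mul(-3, Mul(Add(-5, 10), Rational(1, 7)))) = Add(12, Mul(-3, Mul(5, Rational(1, 7)))) = Add(12, Mul(-3, Rational(5, 7))) = Add(12, Rational(-15, 7)) = Rational(69, 7) ≈ 9.8571)
Pow(Add(Function('d')(8), M), 2) = Pow(Add(Mul(6, 8), Rational(69, 7)), 2) = Pow(Add(48, Rational(69, 7)), 2) = Pow(Rational(405, 7), 2) = Rational(164025, 49)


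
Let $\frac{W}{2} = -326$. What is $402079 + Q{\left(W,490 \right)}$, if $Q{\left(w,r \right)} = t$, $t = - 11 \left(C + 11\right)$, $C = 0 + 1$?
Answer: $401947$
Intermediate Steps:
$W = -652$ ($W = 2 \left(-326\right) = -652$)
$C = 1$
$t = -132$ ($t = - 11 \left(1 + 11\right) = \left(-11\right) 12 = -132$)
$Q{\left(w,r \right)} = -132$
$402079 + Q{\left(W,490 \right)} = 402079 - 132 = 401947$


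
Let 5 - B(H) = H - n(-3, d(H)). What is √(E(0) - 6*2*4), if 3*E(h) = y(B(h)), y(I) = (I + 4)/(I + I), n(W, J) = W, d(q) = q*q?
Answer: I*√190/2 ≈ 6.892*I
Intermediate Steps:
d(q) = q²
B(H) = 2 - H (B(H) = 5 - (H - 1*(-3)) = 5 - (H + 3) = 5 - (3 + H) = 5 + (-3 - H) = 2 - H)
y(I) = (4 + I)/(2*I) (y(I) = (4 + I)/((2*I)) = (4 + I)*(1/(2*I)) = (4 + I)/(2*I))
E(h) = (6 - h)/(6*(2 - h)) (E(h) = ((4 + (2 - h))/(2*(2 - h)))/3 = ((6 - h)/(2*(2 - h)))/3 = (6 - h)/(6*(2 - h)))
√(E(0) - 6*2*4) = √((-6 + 0)/(6*(-2 + 0)) - 6*2*4) = √((⅙)*(-6)/(-2) - 12*4) = √((⅙)*(-½)*(-6) - 48) = √(½ - 48) = √(-95/2) = I*√190/2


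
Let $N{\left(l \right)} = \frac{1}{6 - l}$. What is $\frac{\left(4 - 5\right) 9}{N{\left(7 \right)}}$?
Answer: $9$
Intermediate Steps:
$\frac{\left(4 - 5\right) 9}{N{\left(7 \right)}} = \frac{\left(4 - 5\right) 9}{\left(-1\right) \frac{1}{-6 + 7}} = \frac{\left(-1\right) 9}{\left(-1\right) 1^{-1}} = - \frac{9}{\left(-1\right) 1} = - \frac{9}{-1} = \left(-9\right) \left(-1\right) = 9$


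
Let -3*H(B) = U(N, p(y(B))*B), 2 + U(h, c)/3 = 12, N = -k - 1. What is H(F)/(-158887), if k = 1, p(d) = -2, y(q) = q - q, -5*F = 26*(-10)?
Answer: 10/158887 ≈ 6.2938e-5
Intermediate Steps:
F = 52 (F = -26*(-10)/5 = -1/5*(-260) = 52)
y(q) = 0
N = -2 (N = -1*1 - 1 = -1 - 1 = -2)
U(h, c) = 30 (U(h, c) = -6 + 3*12 = -6 + 36 = 30)
H(B) = -10 (H(B) = -1/3*30 = -10)
H(F)/(-158887) = -10/(-158887) = -10*(-1/158887) = 10/158887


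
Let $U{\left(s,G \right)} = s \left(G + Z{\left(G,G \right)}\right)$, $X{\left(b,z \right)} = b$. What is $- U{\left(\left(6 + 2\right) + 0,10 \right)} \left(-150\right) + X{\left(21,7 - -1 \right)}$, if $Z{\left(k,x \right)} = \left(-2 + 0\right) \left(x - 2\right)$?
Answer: $-7179$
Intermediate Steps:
$Z{\left(k,x \right)} = 4 - 2 x$ ($Z{\left(k,x \right)} = - 2 \left(-2 + x\right) = 4 - 2 x$)
$U{\left(s,G \right)} = s \left(4 - G\right)$ ($U{\left(s,G \right)} = s \left(G - \left(-4 + 2 G\right)\right) = s \left(4 - G\right)$)
$- U{\left(\left(6 + 2\right) + 0,10 \right)} \left(-150\right) + X{\left(21,7 - -1 \right)} = - \left(\left(6 + 2\right) + 0\right) \left(4 - 10\right) \left(-150\right) + 21 = - \left(8 + 0\right) \left(4 - 10\right) \left(-150\right) + 21 = - 8 \left(-6\right) \left(-150\right) + 21 = \left(-1\right) \left(-48\right) \left(-150\right) + 21 = 48 \left(-150\right) + 21 = -7200 + 21 = -7179$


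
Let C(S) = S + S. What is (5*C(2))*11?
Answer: 220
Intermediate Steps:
C(S) = 2*S
(5*C(2))*11 = (5*(2*2))*11 = (5*4)*11 = 20*11 = 220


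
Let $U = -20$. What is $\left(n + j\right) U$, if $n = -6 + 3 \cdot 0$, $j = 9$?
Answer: $-60$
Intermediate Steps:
$n = -6$ ($n = -6 + 0 = -6$)
$\left(n + j\right) U = \left(-6 + 9\right) \left(-20\right) = 3 \left(-20\right) = -60$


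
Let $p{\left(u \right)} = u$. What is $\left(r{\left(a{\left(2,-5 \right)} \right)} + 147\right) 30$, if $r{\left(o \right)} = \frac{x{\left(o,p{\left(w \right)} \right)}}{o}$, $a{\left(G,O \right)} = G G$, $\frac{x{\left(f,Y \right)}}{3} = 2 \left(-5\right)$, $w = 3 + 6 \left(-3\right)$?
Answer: $4185$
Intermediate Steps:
$w = -15$ ($w = 3 - 18 = -15$)
$x{\left(f,Y \right)} = -30$ ($x{\left(f,Y \right)} = 3 \cdot 2 \left(-5\right) = 3 \left(-10\right) = -30$)
$a{\left(G,O \right)} = G^{2}$
$r{\left(o \right)} = - \frac{30}{o}$
$\left(r{\left(a{\left(2,-5 \right)} \right)} + 147\right) 30 = \left(- \frac{30}{2^{2}} + 147\right) 30 = \left(- \frac{30}{4} + 147\right) 30 = \left(\left(-30\right) \frac{1}{4} + 147\right) 30 = \left(- \frac{15}{2} + 147\right) 30 = \frac{279}{2} \cdot 30 = 4185$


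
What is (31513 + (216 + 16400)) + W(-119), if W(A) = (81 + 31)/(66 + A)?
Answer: 2550725/53 ≈ 48127.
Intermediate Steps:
W(A) = 112/(66 + A)
(31513 + (216 + 16400)) + W(-119) = (31513 + (216 + 16400)) + 112/(66 - 119) = (31513 + 16616) + 112/(-53) = 48129 + 112*(-1/53) = 48129 - 112/53 = 2550725/53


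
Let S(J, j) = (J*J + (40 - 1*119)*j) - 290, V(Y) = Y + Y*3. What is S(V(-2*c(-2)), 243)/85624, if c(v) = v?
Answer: -19231/85624 ≈ -0.22460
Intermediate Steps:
V(Y) = 4*Y (V(Y) = Y + 3*Y = 4*Y)
S(J, j) = -290 + J**2 - 79*j (S(J, j) = (J**2 + (40 - 119)*j) - 290 = (J**2 - 79*j) - 290 = -290 + J**2 - 79*j)
S(V(-2*c(-2)), 243)/85624 = (-290 + (4*(-2*(-2)))**2 - 79*243)/85624 = (-290 + (4*4)**2 - 19197)*(1/85624) = (-290 + 16**2 - 19197)*(1/85624) = (-290 + 256 - 19197)*(1/85624) = -19231*1/85624 = -19231/85624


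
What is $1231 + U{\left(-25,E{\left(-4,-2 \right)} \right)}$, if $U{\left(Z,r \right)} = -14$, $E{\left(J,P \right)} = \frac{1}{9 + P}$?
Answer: $1217$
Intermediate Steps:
$1231 + U{\left(-25,E{\left(-4,-2 \right)} \right)} = 1231 - 14 = 1217$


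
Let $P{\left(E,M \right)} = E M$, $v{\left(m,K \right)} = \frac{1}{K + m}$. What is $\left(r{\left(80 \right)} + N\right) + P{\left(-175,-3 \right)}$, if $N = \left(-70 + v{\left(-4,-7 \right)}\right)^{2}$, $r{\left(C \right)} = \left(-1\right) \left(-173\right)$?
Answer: $\frac{678899}{121} \approx 5610.7$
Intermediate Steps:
$r{\left(C \right)} = 173$
$N = \frac{594441}{121}$ ($N = \left(-70 + \frac{1}{-7 - 4}\right)^{2} = \left(-70 + \frac{1}{-11}\right)^{2} = \left(-70 - \frac{1}{11}\right)^{2} = \left(- \frac{771}{11}\right)^{2} = \frac{594441}{121} \approx 4912.7$)
$\left(r{\left(80 \right)} + N\right) + P{\left(-175,-3 \right)} = \left(173 + \frac{594441}{121}\right) - -525 = \frac{615374}{121} + 525 = \frac{678899}{121}$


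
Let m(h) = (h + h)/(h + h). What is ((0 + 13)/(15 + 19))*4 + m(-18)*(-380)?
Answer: -6434/17 ≈ -378.47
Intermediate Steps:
m(h) = 1 (m(h) = (2*h)/((2*h)) = (2*h)*(1/(2*h)) = 1)
((0 + 13)/(15 + 19))*4 + m(-18)*(-380) = ((0 + 13)/(15 + 19))*4 + 1*(-380) = (13/34)*4 - 380 = 26/17 - 380 = -6434/17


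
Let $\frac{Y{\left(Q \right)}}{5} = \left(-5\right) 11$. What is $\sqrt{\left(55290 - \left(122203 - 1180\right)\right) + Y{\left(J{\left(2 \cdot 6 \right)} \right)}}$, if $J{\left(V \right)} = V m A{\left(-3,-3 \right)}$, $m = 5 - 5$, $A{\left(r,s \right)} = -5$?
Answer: $2 i \sqrt{16502} \approx 256.92 i$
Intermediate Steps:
$m = 0$
$J{\left(V \right)} = 0$ ($J{\left(V \right)} = V 0 \left(-5\right) = 0 \left(-5\right) = 0$)
$Y{\left(Q \right)} = -275$ ($Y{\left(Q \right)} = 5 \left(\left(-5\right) 11\right) = 5 \left(-55\right) = -275$)
$\sqrt{\left(55290 - \left(122203 - 1180\right)\right) + Y{\left(J{\left(2 \cdot 6 \right)} \right)}} = \sqrt{\left(55290 - \left(122203 - 1180\right)\right) - 275} = \sqrt{\left(55290 - 121023\right) - 275} = \sqrt{-65733 - 275} = \sqrt{-66008} = 2 i \sqrt{16502}$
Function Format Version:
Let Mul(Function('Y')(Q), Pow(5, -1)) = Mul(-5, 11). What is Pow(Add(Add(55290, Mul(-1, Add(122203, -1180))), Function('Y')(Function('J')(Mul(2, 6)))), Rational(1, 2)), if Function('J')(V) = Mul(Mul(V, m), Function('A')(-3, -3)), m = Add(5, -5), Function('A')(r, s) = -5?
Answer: Mul(2, I, Pow(16502, Rational(1, 2))) ≈ Mul(256.92, I)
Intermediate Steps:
m = 0
Function('J')(V) = 0 (Function('J')(V) = Mul(Mul(V, 0), -5) = Mul(0, -5) = 0)
Function('Y')(Q) = -275 (Function('Y')(Q) = Mul(5, Mul(-5, 11)) = Mul(5, -55) = -275)
Pow(Add(Add(55290, Mul(-1, Add(122203, -1180))), Function('Y')(Function('J')(Mul(2, 6)))), Rational(1, 2)) = Pow(Add(Add(55290, Mul(-1, Add(122203, -1180))), -275), Rational(1, 2)) = Pow(Add(Add(55290, Mul(-1, 121023)), -275), Rational(1, 2)) = Pow(Add(Add(55290, -121023), -275), Rational(1, 2)) = Pow(Add(-65733, -275), Rational(1, 2)) = Pow(-66008, Rational(1, 2)) = Mul(2, I, Pow(16502, Rational(1, 2)))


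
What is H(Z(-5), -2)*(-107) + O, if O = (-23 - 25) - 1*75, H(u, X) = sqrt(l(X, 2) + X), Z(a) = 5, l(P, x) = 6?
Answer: -337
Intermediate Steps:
H(u, X) = sqrt(6 + X)
O = -123 (O = -48 - 75 = -123)
H(Z(-5), -2)*(-107) + O = sqrt(6 - 2)*(-107) - 123 = sqrt(4)*(-107) - 123 = 2*(-107) - 123 = -214 - 123 = -337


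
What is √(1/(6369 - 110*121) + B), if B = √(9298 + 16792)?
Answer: √(-6941 + 48177481*√26090)/6941 ≈ 12.709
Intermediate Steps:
B = √26090 ≈ 161.52
√(1/(6369 - 110*121) + B) = √(1/(6369 - 110*121) + √26090) = √(1/(6369 - 13310) + √26090) = √(1/(-6941) + √26090) = √(-1/6941 + √26090)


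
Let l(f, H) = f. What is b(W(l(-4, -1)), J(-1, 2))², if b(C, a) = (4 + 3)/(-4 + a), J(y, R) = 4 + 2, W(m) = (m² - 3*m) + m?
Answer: 49/4 ≈ 12.250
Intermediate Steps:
W(m) = m² - 2*m
J(y, R) = 6
b(C, a) = 7/(-4 + a)
b(W(l(-4, -1)), J(-1, 2))² = (7/(-4 + 6))² = (7/2)² = 49/4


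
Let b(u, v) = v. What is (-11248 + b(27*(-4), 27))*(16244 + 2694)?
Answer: -212503298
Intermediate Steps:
(-11248 + b(27*(-4), 27))*(16244 + 2694) = (-11248 + 27)*(16244 + 2694) = -11221*18938 = -212503298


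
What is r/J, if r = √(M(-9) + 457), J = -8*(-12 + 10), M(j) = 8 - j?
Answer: √474/16 ≈ 1.3607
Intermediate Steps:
J = 16 (J = -8*(-2) = 16)
r = √474 (r = √((8 - 1*(-9)) + 457) = √((8 + 9) + 457) = √(17 + 457) = √474 ≈ 21.772)
r/J = √474/16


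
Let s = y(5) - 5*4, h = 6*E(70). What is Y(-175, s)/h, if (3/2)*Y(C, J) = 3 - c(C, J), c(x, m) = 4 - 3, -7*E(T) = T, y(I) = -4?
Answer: -1/45 ≈ -0.022222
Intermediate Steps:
E(T) = -T/7
c(x, m) = 1
h = -60 (h = 6*(-⅐*70) = 6*(-10) = -60)
s = -24 (s = -4 - 5*4 = -4 - 20 = -24)
Y(C, J) = 4/3 (Y(C, J) = 2*(3 - 1*1)/3 = 2*(3 - 1)/3 = (⅔)*2 = 4/3)
Y(-175, s)/h = (4/3)/(-60) = (4/3)*(-1/60) = -1/45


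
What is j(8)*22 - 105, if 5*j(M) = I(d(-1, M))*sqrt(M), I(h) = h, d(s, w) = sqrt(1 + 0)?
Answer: -105 + 44*sqrt(2)/5 ≈ -92.555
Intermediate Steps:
d(s, w) = 1 (d(s, w) = sqrt(1) = 1)
j(M) = sqrt(M)/5 (j(M) = (1*sqrt(M))/5 = sqrt(M)/5)
j(8)*22 - 105 = (sqrt(8)/5)*22 - 105 = ((2*sqrt(2))/5)*22 - 105 = (2*sqrt(2)/5)*22 - 105 = 44*sqrt(2)/5 - 105 = -105 + 44*sqrt(2)/5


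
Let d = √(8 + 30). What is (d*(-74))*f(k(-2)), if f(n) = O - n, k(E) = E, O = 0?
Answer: -148*√38 ≈ -912.33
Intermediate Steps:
f(n) = -n (f(n) = 0 - n = -n)
d = √38 ≈ 6.1644
(d*(-74))*f(k(-2)) = (√38*(-74))*(-1*(-2)) = -74*√38*2 = -148*√38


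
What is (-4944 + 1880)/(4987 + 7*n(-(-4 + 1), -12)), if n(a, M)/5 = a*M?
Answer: -3064/3727 ≈ -0.82211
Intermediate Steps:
n(a, M) = 5*M*a (n(a, M) = 5*(a*M) = 5*(M*a) = 5*M*a)
(-4944 + 1880)/(4987 + 7*n(-(-4 + 1), -12)) = (-4944 + 1880)/(4987 + 7*(5*(-12)*(-(-4 + 1)))) = -3064/(4987 + 7*(5*(-12)*(-1*(-3)))) = -3064/(4987 + 7*(5*(-12)*3)) = -3064/(4987 + 7*(-180)) = -3064/(4987 - 1260) = -3064/3727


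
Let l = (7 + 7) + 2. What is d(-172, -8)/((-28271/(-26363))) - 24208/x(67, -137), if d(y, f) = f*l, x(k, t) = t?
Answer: 222082800/3873127 ≈ 57.339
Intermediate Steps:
l = 16 (l = 14 + 2 = 16)
d(y, f) = 16*f (d(y, f) = f*16 = 16*f)
d(-172, -8)/((-28271/(-26363))) - 24208/x(67, -137) = (16*(-8))/((-28271/(-26363))) - 24208/(-137) = -128/((-28271*(-1/26363))) - 24208*(-1/137) = -128/28271/26363 + 24208/137 = -128*26363/28271 + 24208/137 = -3374464/28271 + 24208/137 = 222082800/3873127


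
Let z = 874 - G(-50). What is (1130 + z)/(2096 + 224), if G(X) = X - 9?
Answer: 2063/2320 ≈ 0.88922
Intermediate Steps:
G(X) = -9 + X
z = 933 (z = 874 - (-9 - 50) = 874 - 1*(-59) = 874 + 59 = 933)
(1130 + z)/(2096 + 224) = (1130 + 933)/(2096 + 224) = 2063/2320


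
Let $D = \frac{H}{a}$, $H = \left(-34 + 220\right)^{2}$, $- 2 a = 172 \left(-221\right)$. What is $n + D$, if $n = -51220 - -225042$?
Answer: $\frac{1651847764}{9503} \approx 1.7382 \cdot 10^{5}$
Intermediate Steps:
$a = 19006$ ($a = - \frac{172 \left(-221\right)}{2} = \left(- \frac{1}{2}\right) \left(-38012\right) = 19006$)
$n = 173822$ ($n = -51220 + 225042 = 173822$)
$H = 34596$ ($H = 186^{2} = 34596$)
$D = \frac{17298}{9503}$ ($D = \frac{34596}{19006} = 34596 \cdot \frac{1}{19006} = \frac{17298}{9503} \approx 1.8203$)
$n + D = 173822 + \frac{17298}{9503} = \frac{1651847764}{9503}$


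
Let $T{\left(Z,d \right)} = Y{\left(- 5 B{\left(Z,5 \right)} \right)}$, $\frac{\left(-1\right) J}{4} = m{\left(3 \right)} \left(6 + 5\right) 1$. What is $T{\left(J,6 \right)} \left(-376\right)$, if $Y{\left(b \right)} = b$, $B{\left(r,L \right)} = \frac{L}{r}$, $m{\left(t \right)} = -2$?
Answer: $\frac{1175}{11} \approx 106.82$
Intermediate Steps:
$J = 88$ ($J = - 4 - 2 \left(6 + 5\right) 1 = - 4 \left(-2\right) 11 \cdot 1 = - 4 \left(\left(-22\right) 1\right) = \left(-4\right) \left(-22\right) = 88$)
$T{\left(Z,d \right)} = - \frac{25}{Z}$ ($T{\left(Z,d \right)} = - 5 \frac{5}{Z} = - \frac{25}{Z}$)
$T{\left(J,6 \right)} \left(-376\right) = - \frac{25}{88} \left(-376\right) = \left(-25\right) \frac{1}{88} \left(-376\right) = \left(- \frac{25}{88}\right) \left(-376\right) = \frac{1175}{11}$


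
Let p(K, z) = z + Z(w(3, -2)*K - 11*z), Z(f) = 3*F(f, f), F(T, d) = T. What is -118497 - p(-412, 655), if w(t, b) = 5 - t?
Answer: -95065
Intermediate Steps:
Z(f) = 3*f
p(K, z) = -32*z + 6*K (p(K, z) = z + 3*((5 - 1*3)*K - 11*z) = z + 3*((5 - 3)*K - 11*z) = z + 3*(2*K - 11*z) = z + 3*(-11*z + 2*K) = z + (-33*z + 6*K) = -32*z + 6*K)
-118497 - p(-412, 655) = -118497 - (-32*655 + 6*(-412)) = -118497 - (-20960 - 2472) = -118497 - 1*(-23432) = -118497 + 23432 = -95065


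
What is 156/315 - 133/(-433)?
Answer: 36481/45465 ≈ 0.80240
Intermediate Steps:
156/315 - 133/(-433) = 156*(1/315) - 133*(-1/433) = 52/105 + 133/433 = 36481/45465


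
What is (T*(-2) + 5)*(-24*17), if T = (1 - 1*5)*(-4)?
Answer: 11016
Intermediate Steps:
T = 16 (T = (1 - 5)*(-4) = -4*(-4) = 16)
(T*(-2) + 5)*(-24*17) = (16*(-2) + 5)*(-24*17) = (-32 + 5)*(-408) = -27*(-408) = 11016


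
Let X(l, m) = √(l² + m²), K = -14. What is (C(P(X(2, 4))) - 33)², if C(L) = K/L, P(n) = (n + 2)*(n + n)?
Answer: 715587/640 - 749*√5/128 ≈ 1105.0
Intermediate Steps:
P(n) = 2*n*(2 + n) (P(n) = (2 + n)*(2*n) = 2*n*(2 + n))
C(L) = -14/L
(C(P(X(2, 4))) - 33)² = (-14*1/(2*(2 + √(2² + 4²))*√(2² + 4²)) - 33)² = (-14*1/(2*(2 + √(4 + 16))*√(4 + 16)) - 33)² = (-14*√5/(20*(2 + √20)) - 33)² = (-14*√5/(20*(2 + 2*√5)) - 33)² = (-7*√5/(10*(2 + 2*√5)) - 33)² = (-33 - 7*√5/(10*(2 + 2*√5)))²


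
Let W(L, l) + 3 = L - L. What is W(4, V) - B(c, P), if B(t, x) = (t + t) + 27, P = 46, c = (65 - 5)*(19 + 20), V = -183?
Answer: -4710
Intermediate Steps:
W(L, l) = -3 (W(L, l) = -3 + (L - L) = -3 + 0 = -3)
c = 2340 (c = 60*39 = 2340)
B(t, x) = 27 + 2*t (B(t, x) = 2*t + 27 = 27 + 2*t)
W(4, V) - B(c, P) = -3 - (27 + 2*2340) = -3 - (27 + 4680) = -3 - 1*4707 = -3 - 4707 = -4710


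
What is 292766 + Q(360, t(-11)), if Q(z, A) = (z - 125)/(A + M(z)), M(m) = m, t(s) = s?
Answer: 102175569/349 ≈ 2.9277e+5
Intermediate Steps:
Q(z, A) = (-125 + z)/(A + z) (Q(z, A) = (z - 125)/(A + z) = (-125 + z)/(A + z))
292766 + Q(360, t(-11)) = 292766 + (-125 + 360)/(-11 + 360) = 292766 + 235/349 = 102175569/349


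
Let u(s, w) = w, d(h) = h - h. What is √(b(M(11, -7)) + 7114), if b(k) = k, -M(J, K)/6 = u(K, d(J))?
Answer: √7114 ≈ 84.344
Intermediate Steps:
d(h) = 0
M(J, K) = 0 (M(J, K) = -6*0 = 0)
√(b(M(11, -7)) + 7114) = √(0 + 7114) = √7114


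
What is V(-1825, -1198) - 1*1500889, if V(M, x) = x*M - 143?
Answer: 685318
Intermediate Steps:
V(M, x) = -143 + M*x (V(M, x) = M*x - 143 = -143 + M*x)
V(-1825, -1198) - 1*1500889 = (-143 - 1825*(-1198)) - 1*1500889 = (-143 + 2186350) - 1500889 = 2186207 - 1500889 = 685318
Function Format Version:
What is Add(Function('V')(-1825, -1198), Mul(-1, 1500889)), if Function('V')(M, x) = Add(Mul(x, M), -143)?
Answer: 685318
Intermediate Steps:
Function('V')(M, x) = Add(-143, Mul(M, x)) (Function('V')(M, x) = Add(Mul(M, x), -143) = Add(-143, Mul(M, x)))
Add(Function('V')(-1825, -1198), Mul(-1, 1500889)) = Add(Add(-143, Mul(-1825, -1198)), Mul(-1, 1500889)) = Add(Add(-143, 2186350), -1500889) = Add(2186207, -1500889) = 685318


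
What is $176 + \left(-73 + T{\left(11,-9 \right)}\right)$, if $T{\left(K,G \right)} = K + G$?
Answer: $105$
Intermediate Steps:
$T{\left(K,G \right)} = G + K$
$176 + \left(-73 + T{\left(11,-9 \right)}\right) = 176 + \left(-73 + \left(-9 + 11\right)\right) = 176 + \left(-73 + 2\right) = 176 - 71 = 105$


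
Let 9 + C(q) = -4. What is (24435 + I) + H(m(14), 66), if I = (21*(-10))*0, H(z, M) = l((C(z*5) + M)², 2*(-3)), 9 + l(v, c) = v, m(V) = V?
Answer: 27235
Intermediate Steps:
C(q) = -13 (C(q) = -9 - 4 = -13)
l(v, c) = -9 + v
H(z, M) = -9 + (-13 + M)²
I = 0 (I = -210*0 = 0)
(24435 + I) + H(m(14), 66) = (24435 + 0) + (-9 + (-13 + 66)²) = 24435 + (-9 + 53²) = 24435 + (-9 + 2809) = 24435 + 2800 = 27235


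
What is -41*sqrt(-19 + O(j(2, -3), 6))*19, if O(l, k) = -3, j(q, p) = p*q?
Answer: -779*I*sqrt(22) ≈ -3653.8*I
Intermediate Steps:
-41*sqrt(-19 + O(j(2, -3), 6))*19 = -41*sqrt(-19 - 3)*19 = -41*I*sqrt(22)*19 = -779*I*sqrt(22)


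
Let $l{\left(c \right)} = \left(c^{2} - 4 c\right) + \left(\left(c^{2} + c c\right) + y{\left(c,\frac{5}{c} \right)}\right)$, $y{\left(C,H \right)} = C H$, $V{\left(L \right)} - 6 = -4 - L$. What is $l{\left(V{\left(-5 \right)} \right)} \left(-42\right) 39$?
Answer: $-203112$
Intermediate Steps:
$V{\left(L \right)} = 2 - L$ ($V{\left(L \right)} = 6 - \left(4 + L\right) = 2 - L$)
$l{\left(c \right)} = 5 - 4 c + 3 c^{2}$ ($l{\left(c \right)} = \left(c^{2} - 4 c\right) + \left(\left(c^{2} + c c\right) + c \frac{5}{c}\right) = \left(c^{2} - 4 c\right) + \left(\left(c^{2} + c^{2}\right) + 5\right) = \left(c^{2} - 4 c\right) + \left(2 c^{2} + 5\right) = \left(c^{2} - 4 c\right) + \left(5 + 2 c^{2}\right) = 5 - 4 c + 3 c^{2}$)
$l{\left(V{\left(-5 \right)} \right)} \left(-42\right) 39 = \left(5 - 4 \left(2 - -5\right) + 3 \left(2 - -5\right)^{2}\right) \left(-42\right) 39 = \left(5 - 4 \left(2 + 5\right) + 3 \left(2 + 5\right)^{2}\right) \left(-42\right) 39 = \left(5 - 28 + 3 \cdot 7^{2}\right) \left(-42\right) 39 = \left(5 - 28 + 3 \cdot 49\right) \left(-42\right) 39 = \left(5 - 28 + 147\right) \left(-42\right) 39 = 124 \left(-42\right) 39 = \left(-5208\right) 39 = -203112$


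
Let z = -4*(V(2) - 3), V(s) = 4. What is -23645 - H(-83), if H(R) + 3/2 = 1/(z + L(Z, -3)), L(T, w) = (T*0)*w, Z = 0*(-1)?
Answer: -94573/4 ≈ -23643.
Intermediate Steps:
Z = 0
z = -4 (z = -4*(4 - 3) = -4*1 = -4)
L(T, w) = 0 (L(T, w) = 0*w = 0)
H(R) = -7/4 (H(R) = -3/2 + 1/(-4 + 0) = -3/2 + 1/(-4) = -3/2 - ¼ = -7/4)
-23645 - H(-83) = -23645 - 1*(-7/4) = -23645 + 7/4 = -94573/4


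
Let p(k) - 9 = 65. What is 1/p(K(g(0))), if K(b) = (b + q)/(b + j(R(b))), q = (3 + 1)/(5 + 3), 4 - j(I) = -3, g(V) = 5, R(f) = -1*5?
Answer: 1/74 ≈ 0.013514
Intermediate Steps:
R(f) = -5
j(I) = 7 (j(I) = 4 - 1*(-3) = 4 + 3 = 7)
q = ½ (q = 4/8 = 4*(⅛) = ½ ≈ 0.50000)
K(b) = (½ + b)/(7 + b) (K(b) = (b + ½)/(b + 7) = (½ + b)/(7 + b))
p(k) = 74 (p(k) = 9 + 65 = 74)
1/p(K(g(0))) = 1/74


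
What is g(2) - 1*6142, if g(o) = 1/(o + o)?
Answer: -24567/4 ≈ -6141.8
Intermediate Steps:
g(o) = 1/(2*o)
g(2) - 1*6142 = (½)/2 - 1*6142 = (½)*(½) - 6142 = ¼ - 6142 = -24567/4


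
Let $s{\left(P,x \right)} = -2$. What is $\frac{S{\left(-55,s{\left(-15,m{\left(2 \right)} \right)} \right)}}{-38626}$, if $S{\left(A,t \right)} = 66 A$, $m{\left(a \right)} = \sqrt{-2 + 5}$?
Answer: $\frac{1815}{19313} \approx 0.093978$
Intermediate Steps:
$m{\left(a \right)} = \sqrt{3}$
$\frac{S{\left(-55,s{\left(-15,m{\left(2 \right)} \right)} \right)}}{-38626} = \frac{66 \left(-55\right)}{-38626} = \left(-3630\right) \left(- \frac{1}{38626}\right) = \frac{1815}{19313}$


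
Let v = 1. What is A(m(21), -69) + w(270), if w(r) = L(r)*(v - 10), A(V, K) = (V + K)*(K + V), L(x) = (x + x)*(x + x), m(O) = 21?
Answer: -2622096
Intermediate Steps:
L(x) = 4*x² (L(x) = (2*x)*(2*x) = 4*x²)
A(V, K) = (K + V)² (A(V, K) = (K + V)*(K + V) = (K + V)²)
w(r) = -36*r² (w(r) = (4*r²)*(1 - 10) = (4*r²)*(-9) = -36*r²)
A(m(21), -69) + w(270) = (-69 + 21)² - 36*270² = (-48)² - 36*72900 = 2304 - 2624400 = -2622096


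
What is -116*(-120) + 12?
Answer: 13932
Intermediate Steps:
-116*(-120) + 12 = 13920 + 12 = 13932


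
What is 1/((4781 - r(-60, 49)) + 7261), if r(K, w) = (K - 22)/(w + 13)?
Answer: 31/373343 ≈ 8.3034e-5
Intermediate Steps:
r(K, w) = (-22 + K)/(13 + w)
1/((4781 - r(-60, 49)) + 7261) = 1/((4781 - (-22 - 60)/(13 + 49)) + 7261) = 1/((4781 - (-82)/62) + 7261) = 1/((4781 - 1*(-41/31)) + 7261) = 1/((4781 + 41/31) + 7261) = 1/(148252/31 + 7261) = 1/(373343/31) = 31/373343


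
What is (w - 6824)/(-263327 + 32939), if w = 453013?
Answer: -446189/230388 ≈ -1.9367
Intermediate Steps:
(w - 6824)/(-263327 + 32939) = (453013 - 6824)/(-263327 + 32939) = 446189/(-230388) = 446189*(-1/230388) = -446189/230388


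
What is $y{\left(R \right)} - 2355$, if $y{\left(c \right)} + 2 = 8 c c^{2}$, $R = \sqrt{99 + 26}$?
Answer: $-2357 + 5000 \sqrt{5} \approx 8823.3$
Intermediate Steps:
$R = 5 \sqrt{5}$ ($R = \sqrt{125} = 5 \sqrt{5} \approx 11.18$)
$y{\left(c \right)} = -2 + 8 c^{3}$ ($y{\left(c \right)} = -2 + 8 c c^{2} = -2 + 8 c^{3}$)
$y{\left(R \right)} - 2355 = \left(-2 + 8 \left(5 \sqrt{5}\right)^{3}\right) - 2355 = \left(-2 + 8 \cdot 625 \sqrt{5}\right) - 2355 = \left(-2 + 5000 \sqrt{5}\right) - 2355 = -2357 + 5000 \sqrt{5}$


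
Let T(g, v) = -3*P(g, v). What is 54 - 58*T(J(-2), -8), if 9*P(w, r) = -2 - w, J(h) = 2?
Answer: -70/3 ≈ -23.333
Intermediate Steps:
P(w, r) = -2/9 - w/9 (P(w, r) = (-2 - w)/9 = -2/9 - w/9)
T(g, v) = ⅔ + g/3 (T(g, v) = -3*(-2/9 - g/9) = ⅔ + g/3)
54 - 58*T(J(-2), -8) = 54 - 58*(⅔ + (⅓)*2) = 54 - 58*(⅔ + ⅔) = 54 - 58*4/3 = 54 - 232/3 = -70/3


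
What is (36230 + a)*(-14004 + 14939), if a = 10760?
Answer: 43935650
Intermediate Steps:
(36230 + a)*(-14004 + 14939) = (36230 + 10760)*(-14004 + 14939) = 46990*935 = 43935650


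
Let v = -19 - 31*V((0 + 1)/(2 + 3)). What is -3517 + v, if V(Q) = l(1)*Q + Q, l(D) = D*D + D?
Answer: -17773/5 ≈ -3554.6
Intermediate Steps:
l(D) = D + D² (l(D) = D² + D = D + D²)
V(Q) = 3*Q (V(Q) = (1*(1 + 1))*Q + Q = (1*2)*Q + Q = 2*Q + Q = 3*Q)
v = -188/5 (v = -19 - 93*(0 + 1)/(2 + 3) = -19 - 93*1/5 = -19 - 93*1*(⅕) = -19 - 93/5 = -188/5 ≈ -37.600)
-3517 + v = -3517 - 188/5 = -17773/5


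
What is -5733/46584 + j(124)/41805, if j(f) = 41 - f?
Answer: -27059393/216382680 ≈ -0.12505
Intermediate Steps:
-5733/46584 + j(124)/41805 = -5733/46584 + (41 - 1*124)/41805 = -5733*1/46584 + (41 - 124)*(1/41805) = -637/5176 - 83*1/41805 = -637/5176 - 83/41805 = -27059393/216382680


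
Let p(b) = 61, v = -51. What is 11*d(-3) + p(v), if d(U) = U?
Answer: 28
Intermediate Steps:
11*d(-3) + p(v) = 11*(-3) + 61 = -33 + 61 = 28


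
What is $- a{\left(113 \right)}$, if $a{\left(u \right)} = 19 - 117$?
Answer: $98$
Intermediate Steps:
$a{\left(u \right)} = -98$ ($a{\left(u \right)} = 19 - 117 = -98$)
$- a{\left(113 \right)} = \left(-1\right) \left(-98\right) = 98$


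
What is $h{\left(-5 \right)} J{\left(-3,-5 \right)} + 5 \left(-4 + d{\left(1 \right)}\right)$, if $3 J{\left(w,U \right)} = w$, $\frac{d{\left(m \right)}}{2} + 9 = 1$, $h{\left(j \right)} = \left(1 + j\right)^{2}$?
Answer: $-116$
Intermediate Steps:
$d{\left(m \right)} = -16$ ($d{\left(m \right)} = -18 + 2 \cdot 1 = -18 + 2 = -16$)
$J{\left(w,U \right)} = \frac{w}{3}$
$h{\left(-5 \right)} J{\left(-3,-5 \right)} + 5 \left(-4 + d{\left(1 \right)}\right) = \left(1 - 5\right)^{2} \cdot \frac{1}{3} \left(-3\right) + 5 \left(-4 - 16\right) = \left(-4\right)^{2} \left(-1\right) + 5 \left(-20\right) = 16 \left(-1\right) - 100 = -16 - 100 = -116$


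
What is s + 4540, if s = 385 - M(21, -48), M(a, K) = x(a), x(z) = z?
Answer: 4904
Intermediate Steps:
M(a, K) = a
s = 364 (s = 385 - 1*21 = 385 - 21 = 364)
s + 4540 = 364 + 4540 = 4904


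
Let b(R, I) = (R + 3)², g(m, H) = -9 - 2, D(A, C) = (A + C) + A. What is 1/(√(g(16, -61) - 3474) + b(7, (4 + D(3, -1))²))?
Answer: 20/2697 - I*√3485/13485 ≈ 0.0074156 - 0.0043777*I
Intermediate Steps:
D(A, C) = C + 2*A
g(m, H) = -11
b(R, I) = (3 + R)²
1/(√(g(16, -61) - 3474) + b(7, (4 + D(3, -1))²)) = 1/(√(-11 - 3474) + (3 + 7)²) = 1/(√(-3485) + 10²) = 1/(I*√3485 + 100) = 1/(100 + I*√3485)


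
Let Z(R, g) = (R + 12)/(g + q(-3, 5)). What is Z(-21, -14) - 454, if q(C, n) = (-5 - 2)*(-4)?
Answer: -6365/14 ≈ -454.64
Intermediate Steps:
q(C, n) = 28 (q(C, n) = -7*(-4) = 28)
Z(R, g) = (12 + R)/(28 + g) (Z(R, g) = (R + 12)/(g + 28) = (12 + R)/(28 + g))
Z(-21, -14) - 454 = (12 - 21)/(28 - 14) - 454 = -9/14 - 454 = -6365/14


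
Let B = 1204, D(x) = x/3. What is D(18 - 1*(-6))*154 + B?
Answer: 2436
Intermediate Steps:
D(x) = x/3 (D(x) = x*(⅓) = x/3)
D(18 - 1*(-6))*154 + B = ((18 - 1*(-6))/3)*154 + 1204 = ((18 + 6)/3)*154 + 1204 = ((⅓)*24)*154 + 1204 = 8*154 + 1204 = 1232 + 1204 = 2436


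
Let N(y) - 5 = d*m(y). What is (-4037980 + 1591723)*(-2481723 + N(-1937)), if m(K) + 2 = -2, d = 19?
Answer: 6071105945058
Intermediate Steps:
m(K) = -4 (m(K) = -2 - 2 = -4)
N(y) = -71 (N(y) = 5 + 19*(-4) = 5 - 76 = -71)
(-4037980 + 1591723)*(-2481723 + N(-1937)) = (-4037980 + 1591723)*(-2481723 - 71) = -2446257*(-2481794) = 6071105945058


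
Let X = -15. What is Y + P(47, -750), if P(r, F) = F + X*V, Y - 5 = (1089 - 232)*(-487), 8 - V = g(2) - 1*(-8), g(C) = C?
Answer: -418074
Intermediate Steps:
V = -2 (V = 8 - (2 - 1*(-8)) = 8 - (2 + 8) = 8 - 1*10 = 8 - 10 = -2)
Y = -417354 (Y = 5 + (1089 - 232)*(-487) = 5 + 857*(-487) = 5 - 417359 = -417354)
P(r, F) = 30 + F (P(r, F) = F - 15*(-2) = F + 30 = 30 + F)
Y + P(47, -750) = -417354 + (30 - 750) = -417354 - 720 = -418074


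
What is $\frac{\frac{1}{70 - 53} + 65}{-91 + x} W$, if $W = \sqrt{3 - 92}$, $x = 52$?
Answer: $- \frac{1106 i \sqrt{89}}{663} \approx - 15.738 i$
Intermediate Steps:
$W = i \sqrt{89}$ ($W = \sqrt{-89} = i \sqrt{89} \approx 9.434 i$)
$\frac{\frac{1}{70 - 53} + 65}{-91 + x} W = \frac{\frac{1}{70 - 53} + 65}{-91 + 52} i \sqrt{89} = \frac{\frac{1}{17} + 65}{-39} i \sqrt{89} = \left(\frac{1}{17} + 65\right) \left(- \frac{1}{39}\right) i \sqrt{89} = \frac{1106}{17} \left(- \frac{1}{39}\right) i \sqrt{89} = - \frac{1106 i \sqrt{89}}{663}$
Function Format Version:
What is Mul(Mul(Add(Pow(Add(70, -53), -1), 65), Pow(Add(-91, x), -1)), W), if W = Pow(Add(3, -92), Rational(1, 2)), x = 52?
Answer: Mul(Rational(-1106, 663), I, Pow(89, Rational(1, 2))) ≈ Mul(-15.738, I)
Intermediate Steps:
W = Mul(I, Pow(89, Rational(1, 2))) (W = Pow(-89, Rational(1, 2)) = Mul(I, Pow(89, Rational(1, 2))) ≈ Mul(9.4340, I))
Mul(Mul(Add(Pow(Add(70, -53), -1), 65), Pow(Add(-91, x), -1)), W) = Mul(Mul(Add(Pow(Add(70, -53), -1), 65), Pow(Add(-91, 52), -1)), Mul(I, Pow(89, Rational(1, 2)))) = Mul(Mul(Add(Pow(17, -1), 65), Pow(-39, -1)), Mul(I, Pow(89, Rational(1, 2)))) = Mul(Mul(Add(Rational(1, 17), 65), Rational(-1, 39)), Mul(I, Pow(89, Rational(1, 2)))) = Mul(Mul(Rational(1106, 17), Rational(-1, 39)), Mul(I, Pow(89, Rational(1, 2)))) = Mul(Rational(-1106, 663), Mul(I, Pow(89, Rational(1, 2)))) = Mul(Rational(-1106, 663), I, Pow(89, Rational(1, 2)))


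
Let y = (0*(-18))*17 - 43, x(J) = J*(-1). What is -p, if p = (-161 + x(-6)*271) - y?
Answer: -1508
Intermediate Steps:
x(J) = -J
y = -43 (y = 0*17 - 43 = 0 - 43 = -43)
p = 1508 (p = (-161 - 1*(-6)*271) - 1*(-43) = (-161 + 6*271) + 43 = (-161 + 1626) + 43 = 1465 + 43 = 1508)
-p = -1*1508 = -1508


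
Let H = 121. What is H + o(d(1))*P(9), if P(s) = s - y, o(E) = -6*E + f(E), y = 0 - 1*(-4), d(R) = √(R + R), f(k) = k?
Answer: 121 - 25*√2 ≈ 85.645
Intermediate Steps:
d(R) = √2*√R (d(R) = √(2*R) = √2*√R)
y = 4 (y = 0 + 4 = 4)
o(E) = -5*E (o(E) = -6*E + E = -5*E)
P(s) = -4 + s (P(s) = s - 1*4 = s - 4 = -4 + s)
H + o(d(1))*P(9) = 121 + (-5*√2*√1)*(-4 + 9) = 121 - 5*√2*5 = 121 - 25*√2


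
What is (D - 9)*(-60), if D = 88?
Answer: -4740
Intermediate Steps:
(D - 9)*(-60) = (88 - 9)*(-60) = 79*(-60) = -4740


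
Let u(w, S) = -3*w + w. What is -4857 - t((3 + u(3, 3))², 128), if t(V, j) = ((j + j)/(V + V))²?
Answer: -409801/81 ≈ -5059.3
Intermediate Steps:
u(w, S) = -2*w
t(V, j) = j²/V² (t(V, j) = ((2*j)/((2*V)))² = ((2*j)*(1/(2*V)))² = (j/V)² = j²/V²)
-4857 - t((3 + u(3, 3))², 128) = -4857 - 128²/((3 - 2*3)²)² = -4857 - 16384/((3 - 6)²)² = -4857 - 16384/((-3)²)² = -4857 - 16384/9² = -4857 - 16384/81 = -409801/81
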